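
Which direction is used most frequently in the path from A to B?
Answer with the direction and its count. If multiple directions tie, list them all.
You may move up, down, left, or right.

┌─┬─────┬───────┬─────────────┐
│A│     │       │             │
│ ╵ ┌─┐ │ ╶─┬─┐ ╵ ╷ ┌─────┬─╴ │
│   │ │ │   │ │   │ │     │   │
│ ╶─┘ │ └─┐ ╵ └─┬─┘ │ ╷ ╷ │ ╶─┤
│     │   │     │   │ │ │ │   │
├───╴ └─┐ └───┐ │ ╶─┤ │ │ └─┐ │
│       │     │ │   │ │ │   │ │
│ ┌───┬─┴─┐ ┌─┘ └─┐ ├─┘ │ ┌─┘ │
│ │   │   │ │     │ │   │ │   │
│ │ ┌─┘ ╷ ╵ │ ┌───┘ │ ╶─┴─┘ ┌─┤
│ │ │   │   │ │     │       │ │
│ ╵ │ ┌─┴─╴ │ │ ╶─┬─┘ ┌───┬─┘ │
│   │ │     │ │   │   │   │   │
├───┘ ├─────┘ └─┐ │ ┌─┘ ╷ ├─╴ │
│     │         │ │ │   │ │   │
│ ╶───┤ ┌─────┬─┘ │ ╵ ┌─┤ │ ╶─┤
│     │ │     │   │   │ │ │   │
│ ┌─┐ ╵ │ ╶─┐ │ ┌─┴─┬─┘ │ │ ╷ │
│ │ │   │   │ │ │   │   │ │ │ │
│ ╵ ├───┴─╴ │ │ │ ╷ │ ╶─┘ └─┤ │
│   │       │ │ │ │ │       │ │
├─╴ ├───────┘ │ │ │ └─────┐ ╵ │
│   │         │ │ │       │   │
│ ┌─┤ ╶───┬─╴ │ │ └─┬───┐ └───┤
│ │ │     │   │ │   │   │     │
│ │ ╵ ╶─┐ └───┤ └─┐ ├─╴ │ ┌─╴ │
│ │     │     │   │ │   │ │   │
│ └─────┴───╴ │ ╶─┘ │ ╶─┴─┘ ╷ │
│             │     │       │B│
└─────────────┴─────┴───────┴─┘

Directions: down, right, up, right, right, down, down, right, down, right, down, down, left, up, left, down, left, down, down, left, left, down, right, right, down, right, up, up, right, right, right, up, up, up, right, up, up, left, left, up, left, up, right, right, right, down, right, up, right, down, down, left, down, right, down, down, left, left, down, right, down, down, left, down, down, down, down, down, down, right, right, up, up, left, up, up, up, right, down, down, right, right, right, down, right, right, down, down
Counts: {'down': 31, 'right': 27, 'up': 17, 'left': 13}
Most common: down (31 times)

Solution:

┌─┬─────┬───────┬─────────────┐
│A│↱ → ↓│↱ → → ↓│↱ ↓          │
│ ╵ ┌─┐ │ ╶─┬─┐ ╵ ╷ ┌─────┬─╴ │
│↳ ↑│ │↓│↑ ↰│ │↳ ↑│↓│     │   │
│ ╶─┘ │ └─┐ ╵ └─┬─┘ │ ╷ ╷ │ ╶─┤
│     │↳ ↓│↑ ← ↰│↓ ↲│ │ │ │   │
├───╴ └─┐ └───┐ │ ╶─┤ │ │ └─┐ │
│       │↳ ↓  │↑│↳ ↓│ │ │   │ │
│ ┌───┬─┴─┐ ┌─┘ └─┐ ├─┘ │ ┌─┘ │
│ │   │↓ ↰│↓│↱ ↑  │↓│   │ │   │
│ │ ┌─┘ ╷ ╵ │ ┌───┘ │ ╶─┴─┘ ┌─┤
│ │ │↓ ↲│↑ ↲│↑│↓ ← ↲│       │ │
│ ╵ │ ┌─┴─╴ │ │ ╶─┬─┘ ┌───┬─┘ │
│   │↓│     │↑│↳ ↓│   │   │   │
├───┘ ├─────┘ └─┐ │ ┌─┘ ╷ ├─╴ │
│↓ ← ↲│↱ → → ↑  │↓│ │   │ │   │
│ ╶───┤ ┌─────┬─┘ │ ╵ ┌─┤ │ ╶─┤
│↳ → ↓│↑│     │↓ ↲│   │ │ │   │
│ ┌─┐ ╵ │ ╶─┐ │ ┌─┴─┬─┘ │ │ ╷ │
│ │ │↳ ↑│   │ │↓│↱ ↓│   │ │ │ │
│ ╵ ├───┴─╴ │ │ │ ╷ │ ╶─┘ └─┤ │
│   │       │ │↓│↑│↓│       │ │
├─╴ ├───────┘ │ │ │ └─────┐ ╵ │
│   │         │↓│↑│↳ → → ↓│   │
│ ┌─┤ ╶───┬─╴ │ │ └─┬───┐ └───┤
│ │ │     │   │↓│↑ ↰│   │↳ → ↓│
│ │ ╵ ╶─┐ └───┤ └─┐ ├─╴ │ ┌─╴ │
│ │     │     │↓  │↑│   │ │  ↓│
│ └─────┴───╴ │ ╶─┘ │ ╶─┴─┘ ╷ │
│             │↳ → ↑│       │B│
└─────────────┴─────┴───────┴─┘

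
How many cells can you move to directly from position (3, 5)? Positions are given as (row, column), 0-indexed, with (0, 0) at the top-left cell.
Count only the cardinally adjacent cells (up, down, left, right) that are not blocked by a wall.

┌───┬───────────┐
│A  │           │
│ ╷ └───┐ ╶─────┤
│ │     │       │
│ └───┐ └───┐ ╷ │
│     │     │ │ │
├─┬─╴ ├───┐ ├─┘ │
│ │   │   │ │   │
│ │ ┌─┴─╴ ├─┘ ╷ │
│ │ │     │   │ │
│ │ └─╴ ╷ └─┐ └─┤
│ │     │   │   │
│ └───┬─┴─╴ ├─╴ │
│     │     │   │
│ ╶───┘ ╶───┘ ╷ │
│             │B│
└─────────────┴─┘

Checking passable neighbors of (3, 5):
Neighbors: (2, 5)
Count: 1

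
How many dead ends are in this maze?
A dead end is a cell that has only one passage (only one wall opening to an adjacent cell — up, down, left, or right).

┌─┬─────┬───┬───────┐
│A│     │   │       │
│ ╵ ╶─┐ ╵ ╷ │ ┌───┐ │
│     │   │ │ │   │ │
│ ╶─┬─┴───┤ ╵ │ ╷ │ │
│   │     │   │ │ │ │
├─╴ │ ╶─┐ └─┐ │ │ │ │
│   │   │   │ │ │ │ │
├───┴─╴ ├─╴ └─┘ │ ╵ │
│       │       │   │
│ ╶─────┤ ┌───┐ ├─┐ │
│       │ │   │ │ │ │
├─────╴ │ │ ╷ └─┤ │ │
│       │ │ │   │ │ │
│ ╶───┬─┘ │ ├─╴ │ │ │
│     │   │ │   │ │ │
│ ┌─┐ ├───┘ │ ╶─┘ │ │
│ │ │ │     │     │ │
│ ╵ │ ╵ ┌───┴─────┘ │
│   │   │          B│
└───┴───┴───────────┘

Checking each cell for number of passages:

Dead ends found at positions:
  (0, 0)
  (1, 2)
  (3, 0)
  (3, 6)
  (5, 7)
  (5, 8)
  (7, 3)
  (8, 1)
  (9, 4)
Total dead ends: 9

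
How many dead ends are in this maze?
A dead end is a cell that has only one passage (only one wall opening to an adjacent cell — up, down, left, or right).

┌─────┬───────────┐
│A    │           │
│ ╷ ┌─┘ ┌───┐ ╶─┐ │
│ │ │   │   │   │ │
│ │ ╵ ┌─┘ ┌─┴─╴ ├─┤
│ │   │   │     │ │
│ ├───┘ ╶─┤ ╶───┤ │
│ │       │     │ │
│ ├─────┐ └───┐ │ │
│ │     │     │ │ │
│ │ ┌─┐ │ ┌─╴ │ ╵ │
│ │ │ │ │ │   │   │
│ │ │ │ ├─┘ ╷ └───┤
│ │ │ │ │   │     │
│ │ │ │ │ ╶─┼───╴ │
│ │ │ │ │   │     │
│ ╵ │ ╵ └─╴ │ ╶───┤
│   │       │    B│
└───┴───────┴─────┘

Checking each cell for number of passages:

Dead ends found at positions:
  (0, 2)
  (1, 5)
  (1, 8)
  (2, 8)
  (3, 1)
  (5, 2)
  (5, 4)
  (8, 8)
Total dead ends: 8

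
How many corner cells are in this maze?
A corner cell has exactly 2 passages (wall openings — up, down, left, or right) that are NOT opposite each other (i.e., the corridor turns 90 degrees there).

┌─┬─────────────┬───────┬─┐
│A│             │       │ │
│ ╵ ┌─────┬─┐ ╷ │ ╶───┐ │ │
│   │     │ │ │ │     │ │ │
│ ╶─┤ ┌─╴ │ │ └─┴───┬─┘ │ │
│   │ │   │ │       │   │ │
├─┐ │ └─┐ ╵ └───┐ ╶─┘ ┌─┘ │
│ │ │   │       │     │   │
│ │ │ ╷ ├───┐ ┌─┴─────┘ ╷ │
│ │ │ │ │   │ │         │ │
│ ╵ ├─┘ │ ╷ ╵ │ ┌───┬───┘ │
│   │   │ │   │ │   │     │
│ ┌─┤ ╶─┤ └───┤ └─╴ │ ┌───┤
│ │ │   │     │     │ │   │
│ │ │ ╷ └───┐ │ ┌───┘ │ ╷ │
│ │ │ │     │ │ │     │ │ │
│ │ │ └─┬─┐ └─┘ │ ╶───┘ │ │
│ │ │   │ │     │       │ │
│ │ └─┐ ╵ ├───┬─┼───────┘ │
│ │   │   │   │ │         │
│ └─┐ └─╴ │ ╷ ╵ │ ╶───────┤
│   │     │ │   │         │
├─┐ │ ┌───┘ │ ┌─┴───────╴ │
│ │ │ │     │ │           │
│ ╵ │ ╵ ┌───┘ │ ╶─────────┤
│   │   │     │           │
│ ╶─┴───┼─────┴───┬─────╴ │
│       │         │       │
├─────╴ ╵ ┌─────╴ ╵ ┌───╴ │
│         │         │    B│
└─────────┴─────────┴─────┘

Counting corner cells (2 non-opposite passages):
Total corners: 77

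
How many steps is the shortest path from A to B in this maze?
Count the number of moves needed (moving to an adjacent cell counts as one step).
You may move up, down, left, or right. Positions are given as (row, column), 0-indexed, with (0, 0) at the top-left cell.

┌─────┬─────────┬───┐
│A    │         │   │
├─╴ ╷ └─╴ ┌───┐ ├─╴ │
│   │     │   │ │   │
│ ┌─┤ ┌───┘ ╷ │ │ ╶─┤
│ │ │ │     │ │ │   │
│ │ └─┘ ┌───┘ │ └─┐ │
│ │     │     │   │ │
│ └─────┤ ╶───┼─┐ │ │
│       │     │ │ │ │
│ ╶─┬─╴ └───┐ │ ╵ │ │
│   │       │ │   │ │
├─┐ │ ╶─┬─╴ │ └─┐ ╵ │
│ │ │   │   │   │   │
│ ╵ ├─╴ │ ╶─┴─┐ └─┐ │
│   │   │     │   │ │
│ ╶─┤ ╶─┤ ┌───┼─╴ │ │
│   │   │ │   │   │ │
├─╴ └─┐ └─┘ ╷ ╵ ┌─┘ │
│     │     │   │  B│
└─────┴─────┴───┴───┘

Using BFS to find shortest path:
Start: (0, 0), End: (9, 9)
Path found:
(0,0) → (0,1) → (0,2) → (1,2) → (1,3) → (1,4) → (0,4) → (0,5) → (0,6) → (0,7) → (1,7) → (2,7) → (3,7) → (3,8) → (4,8) → (5,8) → (6,8) → (6,9) → (7,9) → (8,9) → (9,9)
Number of steps: 20

Solution:

┌─────┬─────────┬───┐
│A → ↓│  ↱ → → ↓│   │
├─╴ ╷ └─╴ ┌───┐ ├─╴ │
│   │↳ → ↑│   │↓│   │
│ ┌─┤ ┌───┘ ╷ │ │ ╶─┤
│ │ │ │     │ │↓│   │
│ │ └─┘ ┌───┘ │ └─┐ │
│ │     │     │↳ ↓│ │
│ └─────┤ ╶───┼─┐ │ │
│       │     │ │↓│ │
│ ╶─┬─╴ └───┐ │ ╵ │ │
│   │       │ │  ↓│ │
├─┐ │ ╶─┬─╴ │ └─┐ ╵ │
│ │ │   │   │   │↳ ↓│
│ ╵ ├─╴ │ ╶─┴─┐ └─┐ │
│   │   │     │   │↓│
│ ╶─┤ ╶─┤ ┌───┼─╴ │ │
│   │   │ │   │   │↓│
├─╴ └─┐ └─┘ ╷ ╵ ┌─┘ │
│     │     │   │  B│
└─────┴─────┴───┴───┘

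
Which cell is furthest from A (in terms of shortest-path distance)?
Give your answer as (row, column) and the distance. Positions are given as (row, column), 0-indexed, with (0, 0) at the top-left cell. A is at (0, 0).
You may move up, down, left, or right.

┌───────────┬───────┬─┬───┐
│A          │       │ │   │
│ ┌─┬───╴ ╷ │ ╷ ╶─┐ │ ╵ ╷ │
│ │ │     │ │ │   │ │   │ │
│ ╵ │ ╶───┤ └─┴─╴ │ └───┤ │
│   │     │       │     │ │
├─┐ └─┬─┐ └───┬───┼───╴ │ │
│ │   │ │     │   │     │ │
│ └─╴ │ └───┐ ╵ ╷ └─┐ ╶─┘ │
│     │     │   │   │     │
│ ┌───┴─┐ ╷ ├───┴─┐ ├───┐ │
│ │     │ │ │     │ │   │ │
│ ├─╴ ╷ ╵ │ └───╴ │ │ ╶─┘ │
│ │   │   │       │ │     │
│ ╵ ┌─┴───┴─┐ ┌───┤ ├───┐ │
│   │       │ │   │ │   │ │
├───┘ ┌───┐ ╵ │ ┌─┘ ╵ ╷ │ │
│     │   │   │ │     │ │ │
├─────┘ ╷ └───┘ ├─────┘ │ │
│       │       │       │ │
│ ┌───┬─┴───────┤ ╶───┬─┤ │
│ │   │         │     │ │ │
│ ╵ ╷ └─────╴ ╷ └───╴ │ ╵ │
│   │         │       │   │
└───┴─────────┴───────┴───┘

Computing BFS distances from A to all cells:
Furthest cell: (7, 8)
Distance: 63 steps

Path from A to the furthest cell:

┌───────────┬───────┬─┬───┐
│A → → → ↓  │       │ │   │
│ ┌─┬───╴ ╷ │ ╷ ╶─┐ │ ╵ ╷ │
│ │ │↓ ← ↲│ │ │   │ │   │ │
│ ╵ │ ╶───┤ └─┴─╴ │ └───┤ │
│   │↳ → ↓│       │     │ │
├─┐ └─┬─┐ └───┬───┼───╴ │ │
│ │   │ │↳ → ↓│↱ ↓│     │ │
│ └─╴ │ └───┐ ╵ ╷ └─┐ ╶─┘ │
│     │     │↳ ↑│↳ ↓│     │
│ ┌───┴─┐ ╷ ├───┴─┐ ├───┐ │
│ │     │ │ │     │↓│   │ │
│ ├─╴ ╷ ╵ │ └───╴ │ │ ╶─┘ │
│ │   │   │       │↓│     │
│ ╵ ┌─┴───┴─┐ ┌───┤ ├───┐ │
│   │       │ │↱ B│↓│↱ ↓│ │
├───┘ ┌───┐ ╵ │ ┌─┘ ╵ ╷ │ │
│     │↱ ↓│   │↑│  ↳ ↑│↓│ │
├─────┘ ╷ └───┘ ├─────┘ │ │
│↱ → → ↑│↳ → → ↑│↓ ← ← ↲│ │
│ ┌───┬─┴───────┤ ╶───┬─┤ │
│↑│↓ ↰│      ↓ ↰│↳ → ↓│ │ │
│ ╵ ╷ └─────╴ ╷ └───╴ │ ╵ │
│↑ ↲│↑ ← ← ← ↲│↑ ← ← ↲│   │
└───┴─────────┴───────┴───┘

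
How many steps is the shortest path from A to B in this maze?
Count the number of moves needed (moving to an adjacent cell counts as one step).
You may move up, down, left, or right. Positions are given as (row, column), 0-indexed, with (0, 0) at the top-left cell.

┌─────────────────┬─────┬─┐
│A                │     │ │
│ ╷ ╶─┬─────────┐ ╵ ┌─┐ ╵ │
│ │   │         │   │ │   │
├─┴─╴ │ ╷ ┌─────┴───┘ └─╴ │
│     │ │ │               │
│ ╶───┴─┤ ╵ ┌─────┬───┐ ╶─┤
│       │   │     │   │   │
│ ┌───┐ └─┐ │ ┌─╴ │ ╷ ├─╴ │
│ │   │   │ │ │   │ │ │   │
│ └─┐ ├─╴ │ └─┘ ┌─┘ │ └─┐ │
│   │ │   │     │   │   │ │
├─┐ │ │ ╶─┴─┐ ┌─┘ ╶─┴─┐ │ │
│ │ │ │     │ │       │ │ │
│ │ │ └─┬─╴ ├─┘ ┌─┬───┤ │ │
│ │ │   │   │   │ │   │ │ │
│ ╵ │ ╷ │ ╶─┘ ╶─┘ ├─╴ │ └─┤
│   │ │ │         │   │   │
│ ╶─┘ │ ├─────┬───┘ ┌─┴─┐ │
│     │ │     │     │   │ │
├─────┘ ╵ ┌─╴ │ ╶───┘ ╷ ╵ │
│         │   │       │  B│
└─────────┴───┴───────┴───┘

Using BFS to find shortest path:
Start: (0, 0), End: (10, 12)
Path found:
(0,0) → (0,1) → (1,1) → (1,2) → (2,2) → (2,1) → (2,0) → (3,0) → (3,1) → (3,2) → (3,3) → (4,3) → (4,4) → (5,4) → (5,3) → (6,3) → (6,4) → (6,5) → (7,5) → (7,4) → (8,4) → (8,5) → (8,6) → (7,6) → (7,7) → (6,7) → (6,8) → (5,8) → (5,9) → (4,9) → (3,9) → (3,10) → (4,10) → (5,10) → (5,11) → (6,11) → (7,11) → (8,11) → (8,12) → (9,12) → (10,12)
Number of steps: 40

Solution:

┌─────────────────┬─────┬─┐
│A ↓              │     │ │
│ ╷ ╶─┬─────────┐ ╵ ┌─┐ ╵ │
│ │↳ ↓│         │   │ │   │
├─┴─╴ │ ╷ ┌─────┴───┘ └─╴ │
│↓ ← ↲│ │ │               │
│ ╶───┴─┤ ╵ ┌─────┬───┐ ╶─┤
│↳ → → ↓│   │     │↱ ↓│   │
│ ┌───┐ └─┐ │ ┌─╴ │ ╷ ├─╴ │
│ │   │↳ ↓│ │ │   │↑│↓│   │
│ └─┐ ├─╴ │ └─┘ ┌─┘ │ └─┐ │
│   │ │↓ ↲│     │↱ ↑│↳ ↓│ │
├─┐ │ │ ╶─┴─┐ ┌─┘ ╶─┴─┐ │ │
│ │ │ │↳ → ↓│ │↱ ↑    │↓│ │
│ │ │ └─┬─╴ ├─┘ ┌─┬───┤ │ │
│ │ │   │↓ ↲│↱ ↑│ │   │↓│ │
│ ╵ │ ╷ │ ╶─┘ ╶─┘ ├─╴ │ └─┤
│   │ │ │↳ → ↑    │   │↳ ↓│
│ ╶─┘ │ ├─────┬───┘ ┌─┴─┐ │
│     │ │     │     │   │↓│
├─────┘ ╵ ┌─╴ │ ╶───┘ ╷ ╵ │
│         │   │       │  B│
└─────────┴───┴───────┴───┘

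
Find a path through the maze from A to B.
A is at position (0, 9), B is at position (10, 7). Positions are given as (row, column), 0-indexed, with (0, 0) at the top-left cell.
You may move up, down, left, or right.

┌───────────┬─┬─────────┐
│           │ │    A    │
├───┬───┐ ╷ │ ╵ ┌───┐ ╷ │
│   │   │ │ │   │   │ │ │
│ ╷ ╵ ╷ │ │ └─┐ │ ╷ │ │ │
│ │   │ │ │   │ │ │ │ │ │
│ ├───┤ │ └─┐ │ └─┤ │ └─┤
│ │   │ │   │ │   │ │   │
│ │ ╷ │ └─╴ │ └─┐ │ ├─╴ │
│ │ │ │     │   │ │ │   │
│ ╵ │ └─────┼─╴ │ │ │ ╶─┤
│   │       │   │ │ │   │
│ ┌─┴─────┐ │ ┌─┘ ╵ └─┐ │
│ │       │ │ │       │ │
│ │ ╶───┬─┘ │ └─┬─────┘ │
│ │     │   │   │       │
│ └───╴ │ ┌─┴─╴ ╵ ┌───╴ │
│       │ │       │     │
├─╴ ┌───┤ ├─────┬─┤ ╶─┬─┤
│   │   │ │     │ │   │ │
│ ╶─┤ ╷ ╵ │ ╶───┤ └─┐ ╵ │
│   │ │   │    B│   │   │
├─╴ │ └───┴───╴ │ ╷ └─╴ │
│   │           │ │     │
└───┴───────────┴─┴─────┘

Finding the shortest path from (0, 9) to (10, 7):
Path length: 74 steps
Directions: right → down → down → down → right → down → left → down → right → down → down → left → left → left → down → left → up → left → up → up → right → up → left → up → up → left → up → up → left → down → down → down → right → down → left → left → up → up → up → left → down → left → up → left → down → down → down → down → right → up → up → right → down → down → right → right → right → down → down → left → down → down → down → left → up → left → down → down → right → right → right → right → right → up

Solution:

┌───────────┬─┬─────────┐
│        ↓ ↰│ │    A ↓  │
├───┬───┐ ╷ │ ╵ ┌───┐ ╷ │
│↓ ↰│↓ ↰│↓│↑│   │   │↓│ │
│ ╷ ╵ ╷ │ │ └─┐ │ ╷ │ │ │
│↓│↑ ↲│↑│↓│↑ ↰│ │ │ │↓│ │
│ ├───┤ │ └─┐ │ └─┤ │ └─┤
│↓│↱ ↓│↑│↳ ↓│↑│   │ │↳ ↓│
│ │ ╷ │ └─╴ │ └─┐ │ ├─╴ │
│↓│↑│↓│↑ ← ↲│↑ ↰│ │ │↓ ↲│
│ ╵ │ └─────┼─╴ │ │ │ ╶─┤
│↳ ↑│↳ → → ↓│↱ ↑│ │ │↳ ↓│
│ ┌─┴─────┐ │ ┌─┘ ╵ └─┐ │
│ │       │↓│↑│       │↓│
│ │ ╶───┬─┘ │ └─┬─────┘ │
│ │     │↓ ↲│↑ ↰│↓ ← ← ↲│
│ └───╴ │ ┌─┴─╴ ╵ ┌───╴ │
│       │↓│    ↑ ↲│     │
├─╴ ┌───┤ ├─────┬─┤ ╶─┬─┤
│   │↓ ↰│↓│     │ │   │ │
│ ╶─┤ ╷ ╵ │ ╶───┤ └─┐ ╵ │
│   │↓│↑ ↲│    B│   │   │
├─╴ │ └───┴───╴ │ ╷ └─╴ │
│   │↳ → → → → ↑│ │     │
└───┴───────────┴─┴─────┘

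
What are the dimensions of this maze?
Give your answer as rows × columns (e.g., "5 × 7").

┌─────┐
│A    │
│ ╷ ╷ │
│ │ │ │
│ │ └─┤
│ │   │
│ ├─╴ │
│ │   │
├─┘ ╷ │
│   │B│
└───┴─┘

Counting the maze dimensions:
Rows (vertical): 5
Columns (horizontal): 3
Dimensions: 5 × 3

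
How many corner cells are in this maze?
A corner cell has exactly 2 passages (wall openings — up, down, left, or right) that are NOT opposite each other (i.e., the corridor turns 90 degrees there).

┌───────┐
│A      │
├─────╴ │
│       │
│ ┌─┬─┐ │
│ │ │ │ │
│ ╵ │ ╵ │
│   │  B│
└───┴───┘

Counting corner cells (2 non-opposite passages):
Total corners: 6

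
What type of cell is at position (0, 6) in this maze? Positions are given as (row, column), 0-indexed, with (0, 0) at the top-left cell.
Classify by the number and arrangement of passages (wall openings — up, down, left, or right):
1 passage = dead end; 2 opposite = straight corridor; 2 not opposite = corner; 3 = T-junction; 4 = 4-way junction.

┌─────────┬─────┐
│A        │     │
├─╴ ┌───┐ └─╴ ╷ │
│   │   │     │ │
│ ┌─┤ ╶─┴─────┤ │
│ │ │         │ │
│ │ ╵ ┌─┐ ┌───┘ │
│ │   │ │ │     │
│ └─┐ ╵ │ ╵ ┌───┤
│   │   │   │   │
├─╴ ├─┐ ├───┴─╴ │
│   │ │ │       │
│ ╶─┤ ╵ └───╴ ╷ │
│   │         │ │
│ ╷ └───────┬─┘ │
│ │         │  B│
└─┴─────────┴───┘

Checking cell at (0, 6):
Number of passages: 3
Cell type: T-junction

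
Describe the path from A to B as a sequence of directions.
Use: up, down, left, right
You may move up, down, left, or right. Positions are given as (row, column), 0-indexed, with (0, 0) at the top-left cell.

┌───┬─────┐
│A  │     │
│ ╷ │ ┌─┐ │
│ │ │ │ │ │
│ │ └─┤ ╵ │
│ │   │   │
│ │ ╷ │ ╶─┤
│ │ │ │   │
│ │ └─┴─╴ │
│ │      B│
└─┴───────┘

Finding the path and converting it to directions:
Path through cells: (0,0) → (0,1) → (1,1) → (2,1) → (3,1) → (4,1) → (4,2) → (4,3) → (4,4)
Directions: right, down, down, down, down, right, right, right

Solution:

┌───┬─────┐
│A ↓│     │
│ ╷ │ ┌─┐ │
│ │↓│ │ │ │
│ │ └─┤ ╵ │
│ │↓  │   │
│ │ ╷ │ ╶─┤
│ │↓│ │   │
│ │ └─┴─╴ │
│ │↳ → → B│
└─┴───────┘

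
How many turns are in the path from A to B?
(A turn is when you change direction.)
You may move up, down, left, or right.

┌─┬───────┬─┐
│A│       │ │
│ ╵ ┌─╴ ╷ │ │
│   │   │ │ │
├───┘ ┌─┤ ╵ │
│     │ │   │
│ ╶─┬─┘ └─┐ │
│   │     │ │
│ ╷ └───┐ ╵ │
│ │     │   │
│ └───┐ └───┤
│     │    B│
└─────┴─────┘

Directions: down, right, up, right, right, down, left, down, left, left, down, right, down, right, right, down, right, right
Number of turns: 13

Solution:

┌─┬───────┬─┐
│A│↱ → ↓  │ │
│ ╵ ┌─╴ ╷ │ │
│↳ ↑│↓ ↲│ │ │
├───┘ ┌─┤ ╵ │
│↓ ← ↲│ │   │
│ ╶─┬─┘ └─┐ │
│↳ ↓│     │ │
│ ╷ └───┐ ╵ │
│ │↳ → ↓│   │
│ └───┐ └───┤
│     │↳ → B│
└─────┴─────┘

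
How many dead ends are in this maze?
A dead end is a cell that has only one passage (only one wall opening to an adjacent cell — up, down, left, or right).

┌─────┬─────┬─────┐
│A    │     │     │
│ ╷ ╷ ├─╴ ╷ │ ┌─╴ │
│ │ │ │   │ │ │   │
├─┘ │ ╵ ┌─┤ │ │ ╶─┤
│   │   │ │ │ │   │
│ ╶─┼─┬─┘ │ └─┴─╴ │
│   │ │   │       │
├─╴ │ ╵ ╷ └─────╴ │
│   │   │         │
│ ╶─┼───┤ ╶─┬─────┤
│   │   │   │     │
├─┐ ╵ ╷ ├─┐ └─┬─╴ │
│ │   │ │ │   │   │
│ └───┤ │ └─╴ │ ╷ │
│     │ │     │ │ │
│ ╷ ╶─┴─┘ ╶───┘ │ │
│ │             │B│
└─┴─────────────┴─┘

Checking each cell for number of passages:

Dead ends found at positions:
  (0, 3)
  (1, 0)
  (2, 4)
  (2, 6)
  (3, 2)
  (5, 6)
  (6, 0)
  (6, 4)
  (7, 2)
  (7, 3)
  (8, 0)
  (8, 8)
Total dead ends: 12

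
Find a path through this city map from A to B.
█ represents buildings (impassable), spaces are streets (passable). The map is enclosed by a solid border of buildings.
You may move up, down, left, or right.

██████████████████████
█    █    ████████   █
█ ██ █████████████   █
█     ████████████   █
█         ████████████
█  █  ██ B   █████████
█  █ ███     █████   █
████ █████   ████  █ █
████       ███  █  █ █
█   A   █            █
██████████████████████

Finding the shortest path from A to B:
Movement: cardinal only
Path length: 11 steps
Directions: up → up → up → up → up → right → right → right → right → down → right

Solution:

██████████████████████
█    █    ████████   █
█ ██ █████████████   █
█     ████████████   █
█   ↱→→→↓ ████████████
█  █↑ ██↳B   █████████
█  █↑███     █████   █
████↑█████   ████  █ █
████↑      ███  █  █ █
█   A   █            █
██████████████████████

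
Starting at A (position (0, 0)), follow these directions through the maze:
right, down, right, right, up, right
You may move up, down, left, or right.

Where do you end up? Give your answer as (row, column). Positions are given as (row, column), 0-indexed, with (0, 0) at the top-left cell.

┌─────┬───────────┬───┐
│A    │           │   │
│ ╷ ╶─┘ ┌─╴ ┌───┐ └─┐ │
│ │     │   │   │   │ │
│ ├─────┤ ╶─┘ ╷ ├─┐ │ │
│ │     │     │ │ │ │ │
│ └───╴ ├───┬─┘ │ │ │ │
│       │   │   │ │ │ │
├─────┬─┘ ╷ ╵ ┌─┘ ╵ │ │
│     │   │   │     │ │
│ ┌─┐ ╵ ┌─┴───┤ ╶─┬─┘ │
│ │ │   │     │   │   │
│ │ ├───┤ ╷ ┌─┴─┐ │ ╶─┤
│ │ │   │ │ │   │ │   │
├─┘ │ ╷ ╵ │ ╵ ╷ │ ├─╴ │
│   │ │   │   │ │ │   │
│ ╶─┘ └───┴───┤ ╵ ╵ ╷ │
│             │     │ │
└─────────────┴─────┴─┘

Following directions step by step:
Start: (0, 0)
  right: (0, 0) → (0, 1)
  down: (0, 1) → (1, 1)
  right: (1, 1) → (1, 2)
  right: (1, 2) → (1, 3)
  up: (1, 3) → (0, 3)
  right: (0, 3) → (0, 4)
Final position: (0, 4)

Path taken:

┌─────┬───────────┬───┐
│A ↓  │↱ B        │   │
│ ╷ ╶─┘ ┌─╴ ┌───┐ └─┐ │
│ │↳ → ↑│   │   │   │ │
│ ├─────┤ ╶─┘ ╷ ├─┐ │ │
│ │     │     │ │ │ │ │
│ └───╴ ├───┬─┘ │ │ │ │
│       │   │   │ │ │ │
├─────┬─┘ ╷ ╵ ┌─┘ ╵ │ │
│     │   │   │     │ │
│ ┌─┐ ╵ ┌─┴───┤ ╶─┬─┘ │
│ │ │   │     │   │   │
│ │ ├───┤ ╷ ┌─┴─┐ │ ╶─┤
│ │ │   │ │ │   │ │   │
├─┘ │ ╷ ╵ │ ╵ ╷ │ ├─╴ │
│   │ │   │   │ │ │   │
│ ╶─┘ └───┴───┤ ╵ ╵ ╷ │
│             │     │ │
└─────────────┴─────┴─┘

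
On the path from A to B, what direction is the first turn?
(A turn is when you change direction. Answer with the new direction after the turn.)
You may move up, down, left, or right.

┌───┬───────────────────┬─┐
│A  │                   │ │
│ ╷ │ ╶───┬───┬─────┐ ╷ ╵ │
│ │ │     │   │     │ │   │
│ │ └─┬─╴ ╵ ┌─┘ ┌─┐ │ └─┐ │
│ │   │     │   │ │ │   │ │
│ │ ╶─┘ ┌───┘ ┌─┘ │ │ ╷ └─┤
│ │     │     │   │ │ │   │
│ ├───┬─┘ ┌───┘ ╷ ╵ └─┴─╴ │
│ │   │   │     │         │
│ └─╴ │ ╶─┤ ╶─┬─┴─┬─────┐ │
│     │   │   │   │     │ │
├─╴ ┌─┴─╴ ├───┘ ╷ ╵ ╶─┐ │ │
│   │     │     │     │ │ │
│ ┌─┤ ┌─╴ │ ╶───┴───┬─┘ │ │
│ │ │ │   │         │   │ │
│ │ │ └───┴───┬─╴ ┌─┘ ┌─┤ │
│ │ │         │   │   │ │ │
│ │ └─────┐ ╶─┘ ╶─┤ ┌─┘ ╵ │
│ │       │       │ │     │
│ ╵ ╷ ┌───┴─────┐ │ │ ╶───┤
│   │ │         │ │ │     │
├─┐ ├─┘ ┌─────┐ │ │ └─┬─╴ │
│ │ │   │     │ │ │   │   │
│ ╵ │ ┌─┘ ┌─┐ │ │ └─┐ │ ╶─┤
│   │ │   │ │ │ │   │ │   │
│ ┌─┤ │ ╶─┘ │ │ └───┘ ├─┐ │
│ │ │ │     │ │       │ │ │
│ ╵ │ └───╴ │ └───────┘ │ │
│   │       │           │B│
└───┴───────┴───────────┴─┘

Directions: right, down, down, down, right, right, up, right, up, left, left, up, right, right, right, right, right, right, right, right, down, down, right, down, right, down, down, down, down, down, down, left, left, down, right, right, down, left, down, right, down, down
First turn direction: down

Solution:

┌───┬───────────────────┬─┐
│A ↓│↱ → → → → → → → ↓  │ │
│ ╷ │ ╶───┬───┬─────┐ ╷ ╵ │
│ │↓│↑ ← ↰│   │     │↓│   │
│ │ └─┬─╴ ╵ ┌─┘ ┌─┐ │ └─┐ │
│ │↓  │↱ ↑  │   │ │ │↳ ↓│ │
│ │ ╶─┘ ┌───┘ ┌─┘ │ │ ╷ └─┤
│ │↳ → ↑│     │   │ │ │↳ ↓│
│ ├───┬─┘ ┌───┘ ╷ ╵ └─┴─╴ │
│ │   │   │     │        ↓│
│ └─╴ │ ╶─┤ ╶─┬─┴─┬─────┐ │
│     │   │   │   │     │↓│
├─╴ ┌─┴─╴ ├───┘ ╷ ╵ ╶─┐ │ │
│   │     │     │     │ │↓│
│ ┌─┤ ┌─╴ │ ╶───┴───┬─┘ │ │
│ │ │ │   │         │   │↓│
│ │ │ └───┴───┬─╴ ┌─┘ ┌─┤ │
│ │ │         │   │   │ │↓│
│ │ └─────┐ ╶─┘ ╶─┤ ┌─┘ ╵ │
│ │       │       │ │↓ ← ↲│
│ ╵ ╷ ┌───┴─────┐ │ │ ╶───┤
│   │ │         │ │ │↳ → ↓│
├─┐ ├─┘ ┌─────┐ │ │ └─┬─╴ │
│ │ │   │     │ │ │   │↓ ↲│
│ ╵ │ ┌─┘ ┌─┐ │ │ └─┐ │ ╶─┤
│   │ │   │ │ │ │   │ │↳ ↓│
│ ┌─┤ │ ╶─┘ │ │ └───┘ ├─┐ │
│ │ │ │     │ │       │ │↓│
│ ╵ │ └───╴ │ └───────┘ │ │
│   │       │           │B│
└───┴───────┴───────────┴─┘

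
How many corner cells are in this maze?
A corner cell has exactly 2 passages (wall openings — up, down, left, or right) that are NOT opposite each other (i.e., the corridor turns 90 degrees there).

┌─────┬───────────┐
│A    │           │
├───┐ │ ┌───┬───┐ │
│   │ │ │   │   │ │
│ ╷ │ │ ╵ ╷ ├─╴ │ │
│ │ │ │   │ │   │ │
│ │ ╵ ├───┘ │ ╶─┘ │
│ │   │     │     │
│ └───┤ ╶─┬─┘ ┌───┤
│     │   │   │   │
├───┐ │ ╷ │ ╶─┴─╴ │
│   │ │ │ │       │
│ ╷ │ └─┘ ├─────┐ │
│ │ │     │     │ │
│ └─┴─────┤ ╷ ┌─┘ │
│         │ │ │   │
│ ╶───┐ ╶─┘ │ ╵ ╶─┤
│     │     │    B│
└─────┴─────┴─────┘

Counting corner cells (2 non-opposite passages):
Total corners: 35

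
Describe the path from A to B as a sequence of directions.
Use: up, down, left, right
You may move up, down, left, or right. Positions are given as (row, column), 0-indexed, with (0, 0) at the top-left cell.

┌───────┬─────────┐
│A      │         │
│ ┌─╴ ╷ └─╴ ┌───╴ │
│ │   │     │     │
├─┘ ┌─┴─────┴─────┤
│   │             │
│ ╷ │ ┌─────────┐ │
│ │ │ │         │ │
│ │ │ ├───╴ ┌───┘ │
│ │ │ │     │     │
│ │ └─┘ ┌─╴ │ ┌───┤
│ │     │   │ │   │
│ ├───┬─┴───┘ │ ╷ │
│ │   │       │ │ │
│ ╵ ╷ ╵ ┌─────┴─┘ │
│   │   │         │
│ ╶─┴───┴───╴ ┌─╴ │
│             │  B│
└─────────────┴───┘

Finding the path and converting it to directions:
Path through cells: (0,0) → (0,1) → (0,2) → (1,2) → (1,1) → (2,1) → (2,0) → (3,0) → (4,0) → (5,0) → (6,0) → (7,0) → (8,0) → (8,1) → (8,2) → (8,3) → (8,4) → (8,5) → (8,6) → (7,6) → (7,7) → (7,8) → (8,8)
Directions: right, right, down, left, down, left, down, down, down, down, down, down, right, right, right, right, right, right, up, right, right, down

Solution:

┌───────┬─────────┐
│A → ↓  │         │
│ ┌─╴ ╷ └─╴ ┌───╴ │
│ │↓ ↲│     │     │
├─┘ ┌─┴─────┴─────┤
│↓ ↲│             │
│ ╷ │ ┌─────────┐ │
│↓│ │ │         │ │
│ │ │ ├───╴ ┌───┘ │
│↓│ │ │     │     │
│ │ └─┘ ┌─╴ │ ┌───┤
│↓│     │   │ │   │
│ ├───┬─┴───┘ │ ╷ │
│↓│   │       │ │ │
│ ╵ ╷ ╵ ┌─────┴─┘ │
│↓  │   │    ↱ → ↓│
│ ╶─┴───┴───╴ ┌─╴ │
│↳ → → → → → ↑│  B│
└─────────────┴───┘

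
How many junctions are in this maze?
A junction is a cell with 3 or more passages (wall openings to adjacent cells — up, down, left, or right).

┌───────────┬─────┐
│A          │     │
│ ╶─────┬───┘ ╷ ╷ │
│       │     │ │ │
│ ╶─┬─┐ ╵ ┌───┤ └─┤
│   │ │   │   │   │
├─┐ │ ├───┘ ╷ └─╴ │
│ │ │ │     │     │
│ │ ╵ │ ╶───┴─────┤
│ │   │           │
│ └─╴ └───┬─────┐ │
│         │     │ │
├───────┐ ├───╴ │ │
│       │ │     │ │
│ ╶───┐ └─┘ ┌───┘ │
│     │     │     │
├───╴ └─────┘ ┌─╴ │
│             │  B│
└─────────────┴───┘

Checking each cell for number of passages:

Junctions found (3+ passages):
  (0, 7): 3 passages
  (1, 0): 3 passages
  (4, 2): 3 passages
  (5, 2): 3 passages
  (7, 8): 3 passages
  (8, 2): 3 passages
Total junctions: 6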